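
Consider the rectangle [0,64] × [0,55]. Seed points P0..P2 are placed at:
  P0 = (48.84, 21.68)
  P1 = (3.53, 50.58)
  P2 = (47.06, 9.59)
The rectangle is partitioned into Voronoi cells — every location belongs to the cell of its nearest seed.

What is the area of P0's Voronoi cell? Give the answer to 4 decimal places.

Area of P0's cell: 1446.2793

1. box [0,64]×[0,55]: [(0, 0) (64, 0) (64, 55) (0, 55)]
2. ⊥bis P0·P1 via (26.185,36.13): [(3.1403, 0) (64, 0) (64, 55) (38.2208, 55)]  |A|=2382.5702
3. ⊥bis P0·P2 via (47.95,15.635): [(16.1033, 20.3238) (64, 13.272) (64, 55) (38.2208, 55)]  |A|=1446.2793
4. canonical 4-gon: [(16.1033, 20.3238) (64, 13.272) (64, 55) (38.2208, 55)]
5. shoelace: 1446.2793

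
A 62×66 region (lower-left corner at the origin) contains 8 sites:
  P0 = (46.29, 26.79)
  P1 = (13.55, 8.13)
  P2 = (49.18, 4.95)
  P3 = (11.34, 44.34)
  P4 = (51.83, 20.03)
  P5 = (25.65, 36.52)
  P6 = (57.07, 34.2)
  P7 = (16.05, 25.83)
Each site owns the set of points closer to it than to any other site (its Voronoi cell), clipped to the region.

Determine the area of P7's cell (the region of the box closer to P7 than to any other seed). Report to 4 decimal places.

1. box [0,62]×[0,66]: [(0, 0) (62, 0) (62, 66) (0, 66)]
2. ⊥bis P7·P0 via (31.17,26.31): [(0, 0) (32.0052, 0) (29.91, 66) (0, 66)]  |A|=2043.2029
3. ⊥bis P7·P1 via (14.8,16.98): [(0, 19.0704) (31.5413, 14.6154) (29.91, 66) (0, 66)]  |A|=1508.5658
4. ⊥bis P7·P2 via (32.615,15.39): [(0, 19.0704) (31.5413, 14.6154) (29.91, 66) (0, 66)]  |A|=1508.5658
5. ⊥bis P7·P3 via (13.695,35.085): [(0, 31.6002) (0, 19.0704) (31.5413, 14.6154) (30.7536, 39.4257)]  |A|=582.1878
6. ⊥bis P7·P4 via (33.94,22.93): [(0, 31.6002) (0, 19.0704) (31.5413, 14.6154) (30.7536, 39.4257)]  |A|=582.1878
7. ⊥bis P7·P5 via (20.85,31.175): [(15.8776, 35.6404) (0, 31.6002) (0, 19.0704) (31.5413, 14.6154) (31.3139, 21.7781)]  |A|=449.8643
8. ⊥bis P7·P6 via (36.56,30.015): [(15.8776, 35.6404) (0, 31.6002) (0, 19.0704) (31.5413, 14.6154) (31.3139, 21.7781)]  |A|=449.8643
9. canonical 5-gon: [(15.8776, 35.6404) (0, 31.6002) (0, 19.0704) (31.5413, 14.6154) (31.3139, 21.7781)]
10. shoelace: 449.8643

Area of P7's cell: 449.8643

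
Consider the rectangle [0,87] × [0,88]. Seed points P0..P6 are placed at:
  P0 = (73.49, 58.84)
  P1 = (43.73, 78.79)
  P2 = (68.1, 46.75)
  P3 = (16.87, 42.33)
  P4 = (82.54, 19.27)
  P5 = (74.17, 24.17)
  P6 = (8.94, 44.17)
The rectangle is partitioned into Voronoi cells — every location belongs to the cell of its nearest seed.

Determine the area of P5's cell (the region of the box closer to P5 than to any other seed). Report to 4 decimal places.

1. box [0,87]×[0,88]: [(0, 0) (87, 0) (87, 88) (0, 88)]
2. ⊥bis P5·P0 via (73.83,41.505): [(0, 40.0569) (0, 0) (87, 0) (87, 41.7633)]  |A|=3559.1807
3. ⊥bis P5·P1 via (58.95,51.48): [(39.8557, 40.8386) (0, 18.6269) (0, 0) (87, 0) (87, 41.7633)]  |A|=3132.1256
4. ⊥bis P5·P2 via (71.135,35.46): [(0, 16.3373) (0, 0) (87, 0) (87, 39.7249)]  |A|=2438.7061
5. ⊥bis P5·P3 via (45.52,33.25): [(43.9001, 28.1387) (34.9821, 0) (87, 0) (87, 39.7249)]  |A|=1587.9258
6. ⊥bis P5·P4 via (78.355,21.72): [(43.9001, 28.1387) (34.9821, 0) (65.6396, 0) (87, 36.4871) (87, 39.7249)]  |A|=1198.2363
7. ⊥bis P5·P6 via (41.555,34.17): [(43.9001, 28.1387) (34.9821, 0) (65.6396, 0) (87, 36.4871) (87, 39.7249)]  |A|=1198.2363
8. canonical 5-gon: [(43.9001, 28.1387) (34.9821, 0) (65.6396, 0) (87, 36.4871) (87, 39.7249)]
9. shoelace: 1198.2363

Area of P5's cell: 1198.2363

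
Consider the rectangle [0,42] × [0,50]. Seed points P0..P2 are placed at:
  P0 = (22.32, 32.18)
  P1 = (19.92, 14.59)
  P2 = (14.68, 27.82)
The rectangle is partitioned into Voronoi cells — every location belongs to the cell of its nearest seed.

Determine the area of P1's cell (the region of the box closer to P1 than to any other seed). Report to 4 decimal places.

1. box [0,42]×[0,50]: [(0, 0) (42, 0) (42, 50) (0, 50)]
2. ⊥bis P1·P0 via (21.12,23.385): [(0, 26.2666) (0, 0) (42, 0) (42, 20.5361)]  |A|=982.8577
3. ⊥bis P1·P2 via (17.3,21.205): [(22.3726, 23.2141) (0, 14.353) (0, 0) (42, 0) (42, 20.5361)]  |A|=849.5882
4. canonical 5-gon: [(22.3726, 23.2141) (0, 14.353) (0, 0) (42, 0) (42, 20.5361)]
5. shoelace: 849.5882

Area of P1's cell: 849.5882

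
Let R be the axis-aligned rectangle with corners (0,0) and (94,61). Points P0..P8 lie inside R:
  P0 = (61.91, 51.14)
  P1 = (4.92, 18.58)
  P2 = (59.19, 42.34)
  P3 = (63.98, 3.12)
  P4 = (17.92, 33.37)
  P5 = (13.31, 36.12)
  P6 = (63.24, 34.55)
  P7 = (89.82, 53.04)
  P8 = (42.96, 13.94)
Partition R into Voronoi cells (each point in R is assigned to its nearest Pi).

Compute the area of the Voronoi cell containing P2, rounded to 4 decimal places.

1. box [0,94]×[0,61]: [(0, 0) (94, 0) (94, 61) (0, 61)]
2. ⊥bis P2·P0 via (60.55,46.74): [(0, 0) (94, 0) (94, 36.4009) (14.4147, 61) (0, 61)]  |A|=4755.1371
3. ⊥bis P2·P1 via (32.055,30.46): [(45.3907, 0) (94, 0) (94, 36.4009) (19.3524, 59.4738)]  |A|=2804.1084
4. ⊥bis P2·P3 via (61.585,22.73): [(36.7663, 19.6989) (94, 26.6889) (94, 36.4009) (19.3524, 59.4738)]  |A|=1561.5833
5. ⊥bis P2·P4 via (38.555,37.855): [(42.3529, 20.3812) (94, 26.6889) (94, 36.4009) (34.9007, 54.668)]  |A|=1195.8964
6. ⊥bis P2·P5 via (36.25,39.23): [(42.3529, 20.3812) (94, 26.6889) (94, 36.4009) (34.9007, 54.668)]  |A|=1195.8964
7. ⊥bis P2·P6 via (61.215,38.445): [(40.7404, 27.8003) (70.9732, 43.5183) (34.9007, 54.668)]  |A|=452.0367
8. ⊥bis P2·P7 via (74.505,47.69): [(40.7404, 27.8003) (70.9732, 43.5183) (34.9007, 54.668)]  |A|=452.0367
9. ⊥bis P2·P8 via (51.075,28.14): [(39.1903, 34.9318) (46.4632, 30.7756) (70.9732, 43.5183) (34.9007, 54.668)]  |A|=429.3248
10. canonical 4-gon: [(39.1903, 34.9318) (46.4632, 30.7756) (70.9732, 43.5183) (34.9007, 54.668)]
11. shoelace: 429.3248

Area of P2's cell: 429.3248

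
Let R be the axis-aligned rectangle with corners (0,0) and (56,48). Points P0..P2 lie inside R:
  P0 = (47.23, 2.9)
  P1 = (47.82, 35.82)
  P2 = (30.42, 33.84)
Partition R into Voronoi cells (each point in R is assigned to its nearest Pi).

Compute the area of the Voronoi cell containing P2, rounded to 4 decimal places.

Area of P2's cell: 1566.1280

1. box [0,56]×[0,48]: [(0, 0) (56, 0) (56, 48) (0, 48)]
2. ⊥bis P2·P0 via (38.825,18.37): [(0, 0) (5.0137, 0) (56, 27.7013) (56, 48) (0, 48)]  |A|=1981.8056
3. ⊥bis P2·P1 via (39.12,34.83): [(0, 0) (5.0137, 0) (40.8668, 19.4793) (37.6213, 48) (0, 48)]  |A|=1566.128
4. canonical 5-gon: [(0, 0) (5.0137, 0) (40.8668, 19.4793) (37.6213, 48) (0, 48)]
5. shoelace: 1566.128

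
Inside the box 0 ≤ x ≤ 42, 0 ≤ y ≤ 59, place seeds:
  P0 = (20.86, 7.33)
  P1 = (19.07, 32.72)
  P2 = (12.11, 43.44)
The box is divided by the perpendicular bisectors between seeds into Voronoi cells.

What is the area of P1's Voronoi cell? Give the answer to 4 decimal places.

1. box [0,42]×[0,59]: [(0, 0) (42, 0) (42, 59) (0, 59)]
2. ⊥bis P1·P0 via (19.965,20.025): [(0, 18.6175) (42, 21.5785) (42, 59) (0, 59)]  |A|=1633.8854
3. ⊥bis P1·P2 via (15.59,38.08): [(0, 27.9581) (0, 18.6175) (42, 21.5785) (42, 55.2268)]  |A|=902.7688
4. canonical 4-gon: [(0, 27.9581) (0, 18.6175) (42, 21.5785) (42, 55.2268)]
5. shoelace: 902.7688

Area of P1's cell: 902.7688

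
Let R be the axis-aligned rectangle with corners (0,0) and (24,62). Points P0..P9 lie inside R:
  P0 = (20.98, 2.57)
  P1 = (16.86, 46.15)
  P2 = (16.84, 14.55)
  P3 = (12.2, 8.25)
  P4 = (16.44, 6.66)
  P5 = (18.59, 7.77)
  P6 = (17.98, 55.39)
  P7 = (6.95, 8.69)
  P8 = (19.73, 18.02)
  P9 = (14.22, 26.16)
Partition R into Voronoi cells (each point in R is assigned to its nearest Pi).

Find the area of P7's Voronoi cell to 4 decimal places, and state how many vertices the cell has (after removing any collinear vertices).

Area of P7's cell: 186.6734 (5 vertices)

1. box [0,24]×[0,62]: [(0, 0) (24, 0) (24, 62) (0, 62)]
2. ⊥bis P7·P0 via (13.965,5.63): [(0, 0) (11.5091, 0) (24, 28.6351) (24, 62) (0, 62)]  |A|=1309.1618
3. ⊥bis P7·P1 via (11.905,27.42): [(0, 30.5695) (0, 0) (11.5091, 0) (22.2735, 24.677)]  |A|=482.4497
4. ⊥bis P7·P2 via (11.895,11.62): [(0.7911, 30.3602) (0, 30.5695) (0, 0) (11.5091, 0) (14.5922, 7.0679)]  |A|=271.4799
5. ⊥bis P7·P3 via (9.575,8.47): [(10.0938, 14.6599) (0.7911, 30.3602) (0, 30.5695) (0, 0) (8.8651, 0)]  |A|=224.4987
6. ⊥bis P7·P4 via (11.695,7.675): [(10.0938, 14.6599) (0.7911, 30.3602) (0, 30.5695) (0, 0) (8.8651, 0)]  |A|=224.4987
7. ⊥bis P7·P5 via (12.77,8.23): [(10.0938, 14.6599) (0.7911, 30.3602) (0, 30.5695) (0, 0) (8.8651, 0)]  |A|=224.4987
8. ⊥bis P7·P6 via (12.465,32.04): [(10.0938, 14.6599) (0.7911, 30.3602) (0, 30.5695) (0, 0) (8.8651, 0)]  |A|=224.4987
9. ⊥bis P7·P8 via (13.34,13.355): [(10.0938, 14.6599) (0.7911, 30.3602) (0, 30.5695) (0, 0) (8.8651, 0)]  |A|=224.4987
10. ⊥bis P7·P9 via (10.585,17.425): [(10.0938, 14.6599) (7.7585, 18.6012) (0, 21.8299) (0, 0) (8.8651, 0)]  |A|=186.6734
11. canonical 5-gon: [(10.0938, 14.6599) (7.7585, 18.6012) (0, 21.8299) (0, 0) (8.8651, 0)]
12. shoelace: 186.6734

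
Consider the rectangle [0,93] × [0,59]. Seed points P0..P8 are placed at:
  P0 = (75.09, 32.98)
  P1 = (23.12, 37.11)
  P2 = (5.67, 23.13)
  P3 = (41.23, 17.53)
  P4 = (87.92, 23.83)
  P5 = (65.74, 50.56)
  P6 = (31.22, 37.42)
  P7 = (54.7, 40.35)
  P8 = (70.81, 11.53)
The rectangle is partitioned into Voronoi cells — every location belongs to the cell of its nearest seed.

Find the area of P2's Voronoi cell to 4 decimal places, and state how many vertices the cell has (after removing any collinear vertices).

Area of P2's cell: 752.0730 (4 vertices)

1. box [0,93]×[0,59]: [(0, 0) (93, 0) (93, 59) (0, 59)]
2. ⊥bis P2·P0 via (40.38,28.055): [(0, 0) (44.3607, 0) (35.9892, 59) (0, 59)]  |A|=2370.3232
3. ⊥bis P2·P1 via (14.395,30.12): [(0, 48.088) (0, 0) (38.5255, 0)]  |A|=926.3078
4. ⊥bis P2·P3 via (23.45,20.33): [(23.2509, 19.0659) (0, 48.088) (0, 0) (20.2484, 0)]  |A|=752.073
5. ⊥bis P2·P4 via (46.795,23.48): [(23.2509, 19.0659) (0, 48.088) (0, 0) (20.2484, 0)]  |A|=752.073
6. ⊥bis P2·P5 via (35.705,36.845): [(23.2509, 19.0659) (0, 48.088) (0, 0) (20.2484, 0)]  |A|=752.073
7. ⊥bis P2·P6 via (18.445,30.275): [(23.2509, 19.0659) (0, 48.088) (0, 0) (20.2484, 0)]  |A|=752.073
8. ⊥bis P2·P7 via (30.185,31.74): [(23.2509, 19.0659) (0, 48.088) (0, 0) (20.2484, 0)]  |A|=752.073
9. ⊥bis P2·P8 via (38.24,17.33): [(23.2509, 19.0659) (0, 48.088) (0, 0) (20.2484, 0)]  |A|=752.073
10. canonical 4-gon: [(23.2509, 19.0659) (0, 48.088) (0, 0) (20.2484, 0)]
11. shoelace: 752.073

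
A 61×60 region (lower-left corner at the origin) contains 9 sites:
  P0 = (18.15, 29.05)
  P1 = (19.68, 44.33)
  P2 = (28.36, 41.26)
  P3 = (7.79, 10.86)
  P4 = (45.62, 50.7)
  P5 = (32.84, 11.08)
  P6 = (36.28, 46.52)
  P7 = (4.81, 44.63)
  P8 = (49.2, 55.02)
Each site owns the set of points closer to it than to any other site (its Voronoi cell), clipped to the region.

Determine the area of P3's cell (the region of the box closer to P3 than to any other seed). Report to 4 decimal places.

Area of P3's cell: 438.3362

1. box [0,61]×[0,60]: [(0, 0) (61, 0) (61, 60) (0, 60)]
2. ⊥bis P3·P0 via (12.97,19.955): [(0, 27.342) (0, 0) (48.0068, 0)]  |A|=656.3008
3. ⊥bis P3·P1 via (13.735,27.595): [(0, 27.342) (0, 0) (48.0068, 0)]  |A|=656.3008
4. ⊥bis P3·P2 via (18.075,26.06): [(0, 27.342) (0, 0) (48.0068, 0)]  |A|=656.3008
5. ⊥bis P3·P4 via (26.705,30.78): [(0, 27.342) (0, 0) (48.0068, 0)]  |A|=656.3008
6. ⊥bis P3·P5 via (20.315,10.97): [(20.2726, 15.7958) (0, 27.342) (0, 0) (20.4113, 0)]  |A|=438.3539
7. ⊥bis P3·P6 via (22.035,28.69): [(20.2726, 15.7958) (0, 27.342) (0, 0) (20.4113, 0)]  |A|=438.3539
8. ⊥bis P3·P7 via (6.3,27.745): [(20.2726, 15.7958) (0.2325, 27.2096) (0, 27.1891) (0, 0) (20.4113, 0)]  |A|=438.3362
9. ⊥bis P3·P8 via (28.495,32.94): [(20.2726, 15.7958) (0.2325, 27.2096) (0, 27.1891) (0, 0) (20.4113, 0)]  |A|=438.3362
10. canonical 5-gon: [(20.2726, 15.7958) (0.2325, 27.2096) (0, 27.1891) (0, 0) (20.4113, 0)]
11. shoelace: 438.3362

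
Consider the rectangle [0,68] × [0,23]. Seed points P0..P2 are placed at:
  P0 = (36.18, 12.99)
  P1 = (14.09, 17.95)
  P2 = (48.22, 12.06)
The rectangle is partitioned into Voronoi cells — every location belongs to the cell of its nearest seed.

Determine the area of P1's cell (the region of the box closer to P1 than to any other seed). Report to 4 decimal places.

Area of P1's cell: 557.6026

1. box [0,68]×[0,23]: [(0, 0) (68, 0) (68, 23) (0, 23)]
2. ⊥bis P1·P0 via (25.135,15.47): [(0, 0) (21.6614, 0) (26.8258, 23) (0, 23)]  |A|=557.6026
3. ⊥bis P1·P2 via (31.155,15.005): [(0, 0) (21.6614, 0) (26.8258, 23) (0, 23)]  |A|=557.6026
4. canonical 4-gon: [(0, 0) (21.6614, 0) (26.8258, 23) (0, 23)]
5. shoelace: 557.6026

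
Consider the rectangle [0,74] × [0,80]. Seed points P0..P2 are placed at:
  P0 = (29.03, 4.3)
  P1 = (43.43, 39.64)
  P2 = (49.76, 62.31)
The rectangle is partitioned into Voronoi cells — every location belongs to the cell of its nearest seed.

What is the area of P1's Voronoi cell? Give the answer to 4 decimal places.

1. box [0,74]×[0,80]: [(0, 0) (74, 0) (74, 80) (0, 80)]
2. ⊥bis P1·P0 via (36.23,21.97): [(0, 36.7326) (74, 6.5798) (74, 80) (0, 80)]  |A|=4317.4377
3. ⊥bis P1·P2 via (46.595,50.975): [(0, 63.9854) (0, 36.7326) (74, 6.5798) (74, 43.3229)]  |A|=2367.8448
4. canonical 4-gon: [(0, 63.9854) (0, 36.7326) (74, 6.5798) (74, 43.3229)]
5. shoelace: 2367.8448

Area of P1's cell: 2367.8448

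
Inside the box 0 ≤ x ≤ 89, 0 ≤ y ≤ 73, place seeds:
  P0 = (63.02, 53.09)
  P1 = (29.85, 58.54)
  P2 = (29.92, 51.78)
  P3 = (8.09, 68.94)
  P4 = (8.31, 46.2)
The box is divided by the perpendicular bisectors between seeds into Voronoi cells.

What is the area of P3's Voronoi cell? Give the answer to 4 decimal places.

1. box [0,89]×[0,73]: [(0, 0) (89, 0) (89, 73) (0, 73)]
2. ⊥bis P3·P0 via (35.555,61.015): [(0, 0) (17.9492, 0) (39.0133, 73) (0, 73)]  |A|=2079.129
3. ⊥bis P3·P1 via (18.97,63.74): [(0, 24.0489) (23.3957, 73) (0, 73)]  |A|=572.6232
4. ⊥bis P3·P2 via (19.005,60.36): [(0, 36.1829) (14.7946, 55.0037) (23.3957, 73) (0, 73)]  |A|=482.8647
5. ⊥bis P3·P4 via (8.2,57.57): [(0, 57.4907) (16.0574, 57.646) (23.3957, 73) (0, 73)]  |A|=304.1289
6. canonical 4-gon: [(0, 57.4907) (16.0574, 57.646) (23.3957, 73) (0, 73)]
7. shoelace: 304.1289

Area of P3's cell: 304.1289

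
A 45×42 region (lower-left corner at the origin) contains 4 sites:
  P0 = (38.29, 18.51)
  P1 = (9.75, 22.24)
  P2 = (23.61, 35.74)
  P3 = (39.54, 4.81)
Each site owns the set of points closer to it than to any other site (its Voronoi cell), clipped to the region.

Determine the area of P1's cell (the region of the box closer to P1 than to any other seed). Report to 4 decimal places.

Area of P1's cell: 752.6550

1. box [0,45]×[0,42]: [(0, 0) (45, 0) (45, 42) (0, 42)]
2. ⊥bis P1·P0 via (24.02,20.375): [(0, 0) (21.3571, 0) (26.8463, 42) (0, 42)]  |A|=1012.2707
3. ⊥bis P1·P2 via (16.68,28.99): [(0, 0) (21.3571, 0) (24.1444, 21.3266) (4.0079, 42) (0, 42)]  |A|=776.1976
4. ⊥bis P1·P3 via (24.645,13.525): [(0, 0) (16.7316, 0) (22.6875, 10.1794) (24.1444, 21.3266) (4.0079, 42) (0, 42)]  |A|=752.655
5. canonical 6-gon: [(0, 0) (16.7316, 0) (22.6875, 10.1794) (24.1444, 21.3266) (4.0079, 42) (0, 42)]
6. shoelace: 752.655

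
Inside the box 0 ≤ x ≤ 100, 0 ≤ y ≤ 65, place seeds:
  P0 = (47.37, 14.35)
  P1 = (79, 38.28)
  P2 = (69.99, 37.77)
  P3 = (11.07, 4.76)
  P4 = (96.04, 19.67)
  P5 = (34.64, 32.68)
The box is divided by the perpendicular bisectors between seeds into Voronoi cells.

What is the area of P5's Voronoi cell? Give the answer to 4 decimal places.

1. box [0,100]×[0,65]: [(0, 0) (100, 0) (100, 65) (0, 65)]
2. ⊥bis P5·P0 via (41.005,23.515): [(0, 0) (7.1456, 0) (100, 64.4864) (100, 65) (0, 65)]  |A|=3506.0761
3. ⊥bis P5·P1 via (56.82,35.48): [(0, 0) (7.1456, 0) (56.9339, 34.5775) (53.0934, 65) (0, 65)]  |A|=2781.509
4. ⊥bis P5·P2 via (52.315,35.225): [(0, 0) (7.1456, 0) (52.8197, 31.7202) (48.0277, 65) (0, 65)]  |A|=2629.1466
5. ⊥bis P5·P3 via (22.855,18.72): [(0, 38.0141) (27.9307, 14.4351) (52.8197, 31.7202) (48.0277, 65) (0, 65)]  |A|=2046.6912
6. ⊥bis P5·P4 via (65.34,26.175): [(0, 38.0141) (27.9307, 14.4351) (52.8197, 31.7202) (48.0277, 65) (0, 65)]  |A|=2046.6912
7. canonical 5-gon: [(0, 38.0141) (27.9307, 14.4351) (52.8197, 31.7202) (48.0277, 65) (0, 65)]
8. shoelace: 2046.6912

Area of P5's cell: 2046.6912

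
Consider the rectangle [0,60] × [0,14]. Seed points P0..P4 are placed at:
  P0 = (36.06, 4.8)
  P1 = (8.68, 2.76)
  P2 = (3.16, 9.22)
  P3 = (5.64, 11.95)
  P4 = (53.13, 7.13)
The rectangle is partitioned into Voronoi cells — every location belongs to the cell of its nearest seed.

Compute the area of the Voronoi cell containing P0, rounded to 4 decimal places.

1. box [0,60]×[0,14]: [(0, 0) (60, 0) (60, 14) (0, 14)]
2. ⊥bis P0·P1 via (22.37,3.78): [(22.6516, 0) (60, 0) (60, 14) (21.6085, 14)]  |A|=530.1788
3. ⊥bis P0·P2 via (19.61,7.01): [(22.6516, 0) (60, 0) (60, 14) (21.6085, 14)]  |A|=530.1788
4. ⊥bis P0·P3 via (20.85,8.375): [(21.7442, 12.1794) (22.6516, 0) (60, 0) (60, 14) (22.1721, 14)]  |A|=529.6657
5. ⊥bis P0·P4 via (44.595,5.965): [(21.7442, 12.1794) (22.6516, 0) (45.4092, 0) (43.4982, 14) (22.1721, 14)]  |A|=312.0179
6. canonical 5-gon: [(21.7442, 12.1794) (22.6516, 0) (45.4092, 0) (43.4982, 14) (22.1721, 14)]
7. shoelace: 312.0179

Area of P0's cell: 312.0179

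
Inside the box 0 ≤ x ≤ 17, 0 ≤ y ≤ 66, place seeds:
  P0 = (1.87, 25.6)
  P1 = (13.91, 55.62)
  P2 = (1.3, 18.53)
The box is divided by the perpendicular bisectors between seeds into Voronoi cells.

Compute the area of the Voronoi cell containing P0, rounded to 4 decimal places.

1. box [0,17]×[0,66]: [(0, 0) (17, 0) (17, 66) (0, 66)]
2. ⊥bis P0·P1 via (7.89,40.61): [(0, 43.7744) (0, 0) (17, 0) (17, 36.9563)]  |A|=686.2109
3. ⊥bis P0·P2 via (1.585,22.065): [(0, 43.7744) (0, 22.1928) (17, 20.8222) (17, 36.9563)]  |A|=320.5835
4. canonical 4-gon: [(0, 43.7744) (0, 22.1928) (17, 20.8222) (17, 36.9563)]
5. shoelace: 320.5835

Area of P0's cell: 320.5835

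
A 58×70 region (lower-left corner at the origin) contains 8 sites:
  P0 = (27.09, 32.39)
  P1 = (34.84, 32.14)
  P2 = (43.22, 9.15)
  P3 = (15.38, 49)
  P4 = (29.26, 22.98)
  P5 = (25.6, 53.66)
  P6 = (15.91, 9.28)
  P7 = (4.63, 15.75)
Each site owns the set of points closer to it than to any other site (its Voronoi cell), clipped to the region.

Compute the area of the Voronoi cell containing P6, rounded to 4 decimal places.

Area of P6's cell: 361.2410

1. box [0,58]×[0,70]: [(0, 0) (58, 0) (58, 70) (0, 70)]
2. ⊥bis P6·P0 via (21.5,20.835): [(0, 31.2361) (0, 0) (58, 0) (58, 3.1773)]  |A|=997.9886
3. ⊥bis P6·P1 via (25.375,20.71): [(30.4565, 16.5021) (0, 31.2361) (0, 0) (50.3845, 0)]  |A|=891.3966
4. ⊥bis P6·P2 via (29.565,9.215): [(29.6017, 16.9156) (0, 31.2361) (0, 0) (29.5211, 0)]  |A|=712.0049
5. ⊥bis P6·P3 via (15.645,29.14): [(29.6017, 16.9156) (4.6365, 28.9931) (0, 28.9312) (0, 0) (29.5211, 0)]  |A|=706.6616
6. ⊥bis P6·P4 via (22.585,16.13): [(29.5655, 9.3278) (14.066, 24.4314) (4.6365, 28.9931) (0, 28.9312) (0, 0) (29.5211, 0)]  |A|=647.5848
7. ⊥bis P6·P5 via (20.755,31.47): [(29.5655, 9.3278) (14.066, 24.4314) (4.6365, 28.9931) (0, 28.9312) (0, 0) (29.5211, 0)]  |A|=647.5848
8. ⊥bis P6·P7 via (10.27,12.515): [(29.5655, 9.3278) (16.0154, 22.5317) (3.0916, 0) (29.5211, 0)]  |A|=361.241
9. canonical 4-gon: [(29.5655, 9.3278) (16.0154, 22.5317) (3.0916, 0) (29.5211, 0)]
10. shoelace: 361.241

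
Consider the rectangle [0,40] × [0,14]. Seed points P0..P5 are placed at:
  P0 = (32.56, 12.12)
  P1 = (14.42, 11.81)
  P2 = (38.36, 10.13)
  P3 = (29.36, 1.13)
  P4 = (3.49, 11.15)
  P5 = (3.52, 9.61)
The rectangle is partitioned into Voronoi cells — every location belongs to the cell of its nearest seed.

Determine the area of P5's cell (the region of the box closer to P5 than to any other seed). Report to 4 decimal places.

1. box [0,40]×[0,14]: [(0, 0) (40, 0) (40, 14) (0, 14)]
2. ⊥bis P5·P0 via (18.04,10.865): [(0, 0) (18.9791, 0) (17.769, 14) (0, 14)]  |A|=257.2369
3. ⊥bis P5·P1 via (8.97,10.71): [(0, 0) (11.1317, 0) (8.306, 14) (0, 14)]  |A|=136.0633
4. ⊥bis P5·P2 via (20.94,9.87): [(0, 0) (11.1317, 0) (8.306, 14) (0, 14)]  |A|=136.0633
5. ⊥bis P5·P3 via (16.44,5.37): [(0, 0) (11.1317, 0) (8.306, 14) (0, 14)]  |A|=136.0633
6. ⊥bis P5·P4 via (3.505,10.38): [(0, 10.3117) (0, 0) (11.1317, 0) (9.0149, 10.4873)]  |A|=104.8505
7. canonical 4-gon: [(0, 10.3117) (0, 0) (11.1317, 0) (9.0149, 10.4873)]
8. shoelace: 104.8505

Area of P5's cell: 104.8505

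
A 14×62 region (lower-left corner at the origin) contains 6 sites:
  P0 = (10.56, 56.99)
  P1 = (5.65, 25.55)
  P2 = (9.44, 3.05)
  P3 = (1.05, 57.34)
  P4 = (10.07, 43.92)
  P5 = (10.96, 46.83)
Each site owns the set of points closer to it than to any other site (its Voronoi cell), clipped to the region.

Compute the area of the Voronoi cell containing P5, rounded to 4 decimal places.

1. box [0,14]×[0,62]: [(0, 0) (14, 0) (14, 62) (0, 62)]
2. ⊥bis P5·P0 via (10.76,51.91): [(0, 51.4864) (0, 0) (14, 0) (14, 52.0376)]  |A|=724.6676
3. ⊥bis P5·P1 via (8.305,36.19): [(0, 51.4864) (0, 38.2623) (14, 34.7689) (14, 52.0376)]  |A|=213.4486
4. ⊥bis P5·P2 via (10.2,24.94): [(0, 51.4864) (0, 38.2623) (14, 34.7689) (14, 52.0376)]  |A|=213.4486
5. ⊥bis P5·P3 via (6.005,52.085): [(5.6041, 51.707) (0, 46.4228) (0, 38.2623) (14, 34.7689) (14, 52.0376)]  |A|=199.2602
6. ⊥bis P5·P4 via (10.515,45.375): [(5.6041, 51.707) (1.7362, 48.0599) (14, 44.3091) (14, 52.0376)]  |A|=62.0608
7. canonical 4-gon: [(5.6041, 51.707) (1.7362, 48.0599) (14, 44.3091) (14, 52.0376)]
8. shoelace: 62.0608

Area of P5's cell: 62.0608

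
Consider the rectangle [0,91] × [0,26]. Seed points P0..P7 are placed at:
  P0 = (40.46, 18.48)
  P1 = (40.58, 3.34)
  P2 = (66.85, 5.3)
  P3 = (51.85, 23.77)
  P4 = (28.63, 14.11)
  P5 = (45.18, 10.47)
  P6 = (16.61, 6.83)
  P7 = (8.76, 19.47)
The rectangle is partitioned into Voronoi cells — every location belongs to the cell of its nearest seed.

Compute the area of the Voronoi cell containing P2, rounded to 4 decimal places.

1. box [0,91]×[0,26]: [(0, 0) (91, 0) (91, 26) (0, 26)]
2. ⊥bis P2·P0 via (53.655,11.89): [(47.7168, 0) (91, 0) (91, 26) (60.702, 26)]  |A|=956.5564
3. ⊥bis P2·P1 via (53.715,4.32): [(53.2158, 11.0106) (54.0373, 0) (91, 0) (91, 26) (60.702, 26)]  |A|=921.7598
4. ⊥bis P2·P3 via (59.35,14.535): [(53.3183, 9.6365) (54.0373, 0) (91, 0) (91, 26) (73.4672, 26)]  |A|=811.406
5. ⊥bis P2·P4 via (47.74,9.705): [(53.3183, 9.6365) (54.0373, 0) (91, 0) (91, 26) (73.4672, 26)]  |A|=811.406
6. ⊥bis P2·P5 via (56.015,7.885): [(57.1814, 12.7738) (54.1338, 0) (91, 0) (91, 26) (73.4672, 26)]  |A|=791.0488
7. ⊥bis P2·P6 via (41.73,6.065): [(57.1814, 12.7738) (54.1338, 0) (91, 0) (91, 26) (73.4672, 26)]  |A|=791.0488
8. ⊥bis P2·P7 via (37.805,12.385): [(57.1814, 12.7738) (54.1338, 0) (91, 0) (91, 26) (73.4672, 26)]  |A|=791.0488
9. canonical 5-gon: [(57.1814, 12.7738) (54.1338, 0) (91, 0) (91, 26) (73.4672, 26)]
10. shoelace: 791.0488

Area of P2's cell: 791.0488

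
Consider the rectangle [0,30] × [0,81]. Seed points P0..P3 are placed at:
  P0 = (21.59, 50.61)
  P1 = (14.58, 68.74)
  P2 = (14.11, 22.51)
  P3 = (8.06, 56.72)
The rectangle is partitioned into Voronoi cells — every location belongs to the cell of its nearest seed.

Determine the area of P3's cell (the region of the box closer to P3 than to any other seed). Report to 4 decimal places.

Area of P3's cell: 349.0507

1. box [0,30]×[0,81]: [(0, 0) (30, 0) (30, 81) (0, 81)]
2. ⊥bis P3·P0 via (14.825,53.665): [(0, 20.8365) (27.1692, 81) (0, 81)]  |A|=817.2969
3. ⊥bis P3·P1 via (11.32,62.73): [(0, 68.8703) (0, 20.8365) (17.4236, 59.4193)]  |A|=418.46
4. ⊥bis P3·P2 via (11.085,39.615): [(0, 68.8703) (0, 37.6546) (8.2541, 39.1144) (17.4236, 59.4193)]  |A|=349.0507
5. canonical 4-gon: [(0, 68.8703) (0, 37.6546) (8.2541, 39.1144) (17.4236, 59.4193)]
6. shoelace: 349.0507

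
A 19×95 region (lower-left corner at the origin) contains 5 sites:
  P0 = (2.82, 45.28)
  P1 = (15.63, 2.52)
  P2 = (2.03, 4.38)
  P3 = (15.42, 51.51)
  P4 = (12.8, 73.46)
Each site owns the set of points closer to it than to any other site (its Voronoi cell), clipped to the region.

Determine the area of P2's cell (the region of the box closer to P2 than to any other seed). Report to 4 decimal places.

Area of P2's cell: 248.9113

1. box [0,19]×[0,95]: [(0, 0) (19, 0) (19, 95) (0, 95)]
2. ⊥bis P2·P0 via (2.425,24.83): [(0, 24.8768) (0, 0) (19, 0) (19, 24.5098)]  |A|=469.1735
3. ⊥bis P2·P1 via (8.83,3.45): [(11.7295, 24.6503) (0, 24.8768) (0, 0) (8.3582, 0)]  |A|=248.9113
4. ⊥bis P2·P3 via (8.725,27.945): [(11.7295, 24.6503) (0, 24.8768) (0, 0) (8.3582, 0)]  |A|=248.9113
5. ⊥bis P2·P4 via (7.415,38.92): [(11.7295, 24.6503) (0, 24.8768) (0, 0) (8.3582, 0)]  |A|=248.9113
6. canonical 4-gon: [(11.7295, 24.6503) (0, 24.8768) (0, 0) (8.3582, 0)]
7. shoelace: 248.9113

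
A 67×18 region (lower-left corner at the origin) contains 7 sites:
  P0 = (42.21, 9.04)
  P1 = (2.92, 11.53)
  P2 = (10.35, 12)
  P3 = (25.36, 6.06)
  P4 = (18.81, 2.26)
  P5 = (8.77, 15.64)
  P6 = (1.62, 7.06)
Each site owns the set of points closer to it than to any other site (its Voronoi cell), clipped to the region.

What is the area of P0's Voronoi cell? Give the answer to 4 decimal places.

1. box [0,67]×[0,18]: [(0, 0) (67, 0) (67, 18) (0, 18)]
2. ⊥bis P0·P1 via (22.565,10.285): [(21.9132, 0) (67, 0) (67, 18) (23.0539, 18)]  |A|=801.2959
3. ⊥bis P0·P2 via (26.28,10.52): [(25.3026, 0) (67, 0) (67, 18) (26.9749, 18)]  |A|=735.5019
4. ⊥bis P0·P3 via (33.785,7.55): [(35.1203, 0) (67, 0) (67, 18) (31.9369, 18)]  |A|=602.4859
5. ⊥bis P0·P4 via (30.51,5.65): [(35.1203, 0) (67, 0) (67, 18) (31.9369, 18)]  |A|=602.4859
6. ⊥bis P0·P5 via (25.49,12.34): [(35.1203, 0) (67, 0) (67, 18) (31.9369, 18)]  |A|=602.4859
7. ⊥bis P0·P6 via (21.915,8.05): [(35.1203, 0) (67, 0) (67, 18) (31.9369, 18)]  |A|=602.4859
8. canonical 4-gon: [(35.1203, 0) (67, 0) (67, 18) (31.9369, 18)]
9. shoelace: 602.4859

Area of P0's cell: 602.4859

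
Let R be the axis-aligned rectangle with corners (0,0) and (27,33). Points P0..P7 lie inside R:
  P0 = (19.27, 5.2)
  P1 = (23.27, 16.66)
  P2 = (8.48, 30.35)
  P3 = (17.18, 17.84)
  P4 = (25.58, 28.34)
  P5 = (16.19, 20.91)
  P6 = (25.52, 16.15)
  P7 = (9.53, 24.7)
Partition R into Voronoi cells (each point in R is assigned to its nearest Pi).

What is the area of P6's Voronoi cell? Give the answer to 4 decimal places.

1. box [0,27]×[0,33]: [(0, 0) (27, 0) (27, 33) (0, 33)]
2. ⊥bis P6·P0 via (22.395,10.675): [(0, 23.4575) (27, 8.0466) (27, 33) (0, 33)]  |A|=465.6945
3. ⊥bis P6·P1 via (24.395,16.405): [(23.0159, 10.3206) (27, 8.0466) (27, 27.8976)]  |A|=39.5446
4. ⊥bis P6·P2 via (17,23.25): [(23.0159, 10.3206) (27, 8.0466) (27, 27.8976)]  |A|=39.5446
5. ⊥bis P6·P3 via (21.35,16.995): [(23.0159, 10.3206) (27, 8.0466) (27, 27.8976)]  |A|=39.5446
6. ⊥bis P6·P4 via (25.55,22.245): [(25.7185, 22.2442) (23.0159, 10.3206) (27, 8.0466) (27, 22.2379)]  |A|=35.9182
7. ⊥bis P6·P5 via (20.855,18.53): [(25.7185, 22.2442) (23.0159, 10.3206) (27, 8.0466) (27, 22.2379)]  |A|=35.9182
8. ⊥bis P6·P7 via (17.525,20.425): [(25.7185, 22.2442) (23.0159, 10.3206) (27, 8.0466) (27, 22.2379)]  |A|=35.9182
9. canonical 4-gon: [(25.7185, 22.2442) (23.0159, 10.3206) (27, 8.0466) (27, 22.2379)]
10. shoelace: 35.9182

Area of P6's cell: 35.9182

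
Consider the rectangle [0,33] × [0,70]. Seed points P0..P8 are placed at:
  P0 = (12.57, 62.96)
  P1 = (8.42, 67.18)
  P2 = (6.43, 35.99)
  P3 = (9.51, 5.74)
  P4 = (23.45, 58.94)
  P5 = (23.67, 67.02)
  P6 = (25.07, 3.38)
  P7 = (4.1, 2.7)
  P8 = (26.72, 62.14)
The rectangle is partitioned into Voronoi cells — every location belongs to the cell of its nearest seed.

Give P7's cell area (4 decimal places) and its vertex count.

1. box [0,33]×[0,70]: [(0, 0) (33, 0) (33, 70) (0, 70)]
2. ⊥bis P7·P0 via (8.335,32.83): [(0, 34.0015) (0, 0) (33, 0) (33, 29.3631)]  |A|=1045.5175
3. ⊥bis P7·P1 via (6.26,34.94): [(0, 34.0015) (0, 0) (33, 0) (33, 29.3631)]  |A|=1045.5175
4. ⊥bis P7·P2 via (5.265,19.345): [(0, 19.7135) (0, 0) (33, 0) (33, 17.4038)]  |A|=612.4355
5. ⊥bis P7·P3 via (6.805,4.22): [(0, 16.3302) (0, 0) (9.1763, 0)]  |A|=74.9256
6. ⊥bis P7·P4 via (13.775,30.82): [(0, 16.3302) (0, 0) (9.1763, 0)]  |A|=74.9256
7. ⊥bis P7·P5 via (13.885,34.86): [(0, 16.3302) (0, 0) (9.1763, 0)]  |A|=74.9256
8. ⊥bis P7·P6 via (14.585,3.04): [(0, 16.3302) (0, 0) (9.1763, 0)]  |A|=74.9256
9. ⊥bis P7·P8 via (15.41,32.42): [(0, 16.3302) (0, 0) (9.1763, 0)]  |A|=74.9256
10. canonical 3-gon: [(0, 16.3302) (0, 0) (9.1763, 0)]
11. shoelace: 74.9256

Area of P7's cell: 74.9256 (3 vertices)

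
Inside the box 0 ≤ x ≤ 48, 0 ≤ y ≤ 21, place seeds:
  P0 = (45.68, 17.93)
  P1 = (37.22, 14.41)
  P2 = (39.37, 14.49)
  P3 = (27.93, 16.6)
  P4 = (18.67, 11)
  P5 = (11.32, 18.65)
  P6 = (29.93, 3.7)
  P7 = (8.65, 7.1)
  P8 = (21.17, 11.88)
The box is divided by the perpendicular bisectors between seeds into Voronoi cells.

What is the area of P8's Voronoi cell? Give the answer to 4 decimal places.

Area of P8's cell: 70.7548

1. box [0,48]×[0,21]: [(0, 0) (48, 0) (48, 21) (0, 21)]
2. ⊥bis P8·P0 via (33.425,14.905): [(0, 0) (37.1041, 0) (31.9205, 21) (0, 21)]  |A|=724.7588
3. ⊥bis P8·P1 via (29.195,13.145): [(0, 0) (31.2671, 0) (27.9568, 21) (0, 21)]  |A|=621.8507
4. ⊥bis P8·P2 via (30.27,13.185): [(0, 0) (31.2671, 0) (27.9568, 21) (0, 21)]  |A|=621.8507
5. ⊥bis P8·P3 via (24.55,14.24): [(0, 0) (31.2671, 0) (30.3265, 5.9669) (19.83, 21) (0, 21)]  |A|=560.7651
6. ⊥bis P8·P4 via (19.92,11.44): [(23.9469, 0) (31.2671, 0) (30.3265, 5.9669) (19.83, 21) (16.5549, 21)]  |A|=135.4966
7. ⊥bis P8·P5 via (16.245,15.265): [(17.7849, 17.5055) (23.9469, 0) (31.2671, 0) (30.3265, 5.9669) (20.0098, 20.7425)]  |A|=129.1968
8. ⊥bis P8·P6 via (25.55,7.79): [(17.7849, 17.5055) (22.3943, 4.4106) (27.5546, 9.9368) (20.0098, 20.7425)]  |A|=70.7548
9. ⊥bis P8·P7 via (14.91,9.49): [(17.7849, 17.5055) (22.3943, 4.4106) (27.5546, 9.9368) (20.0098, 20.7425)]  |A|=70.7548
10. canonical 4-gon: [(17.7849, 17.5055) (22.3943, 4.4106) (27.5546, 9.9368) (20.0098, 20.7425)]
11. shoelace: 70.7548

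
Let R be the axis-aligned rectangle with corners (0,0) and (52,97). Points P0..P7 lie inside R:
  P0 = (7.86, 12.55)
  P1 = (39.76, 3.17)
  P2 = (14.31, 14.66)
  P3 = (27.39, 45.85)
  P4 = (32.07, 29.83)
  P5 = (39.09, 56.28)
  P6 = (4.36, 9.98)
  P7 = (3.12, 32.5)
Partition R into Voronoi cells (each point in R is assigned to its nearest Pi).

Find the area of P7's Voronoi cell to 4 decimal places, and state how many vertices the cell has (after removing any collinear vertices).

Area of P7's cell: 468.0124 (5 vertices)

1. box [0,52]×[0,97]: [(0, 0) (52, 0) (52, 97) (0, 97)]
2. ⊥bis P7·P0 via (5.49,22.525): [(0, 21.2206) (52, 33.5755) (52, 97) (0, 97)]  |A|=3619.3013
3. ⊥bis P7·P1 via (21.44,17.835): [(0, 21.2206) (29.8221, 28.3062) (52, 56.0116) (52, 97) (0, 97)]  |A|=3370.5085
4. ⊥bis P7·P2 via (8.715,23.58): [(0, 21.2206) (7.9739, 23.1152) (43.5089, 45.4042) (52, 56.0116) (52, 97) (0, 97)]  |A|=3219.2523
5. ⊥bis P7·P3 via (15.255,39.175): [(0, 66.9082) (0, 21.2206) (7.9739, 23.1152) (19.9551, 30.6303)]  |A|=474.4642
6. ⊥bis P7·P4 via (17.595,31.165): [(17.8917, 34.3816) (0, 66.9082) (0, 21.2206) (7.9739, 23.1152) (17.3977, 29.0262)]  |A|=468.0124
7. ⊥bis P7·P5 via (21.105,44.39): [(17.8917, 34.3816) (0, 66.9082) (0, 21.2206) (7.9739, 23.1152) (17.3977, 29.0262)]  |A|=468.0124
8. ⊥bis P7·P6 via (3.74,21.24): [(17.8917, 34.3816) (0, 66.9082) (0, 21.2206) (7.9739, 23.1152) (17.3977, 29.0262)]  |A|=468.0124
9. canonical 5-gon: [(17.8917, 34.3816) (0, 66.9082) (0, 21.2206) (7.9739, 23.1152) (17.3977, 29.0262)]
10. shoelace: 468.0124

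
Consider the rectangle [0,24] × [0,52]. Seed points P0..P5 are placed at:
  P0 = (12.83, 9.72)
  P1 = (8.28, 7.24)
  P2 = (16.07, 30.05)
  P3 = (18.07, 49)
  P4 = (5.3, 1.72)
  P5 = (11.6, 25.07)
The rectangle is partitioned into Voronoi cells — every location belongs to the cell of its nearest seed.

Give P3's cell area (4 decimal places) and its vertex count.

1. box [0,24]×[0,52]: [(0, 0) (24, 0) (24, 52) (0, 52)]
2. ⊥bis P3·P0 via (15.45,29.36): [(0, 31.421) (24, 28.2194) (24, 52) (0, 52)]  |A|=532.3144
3. ⊥bis P3·P1 via (13.175,28.12): [(0, 31.421) (24, 28.2194) (24, 52) (0, 52)]  |A|=532.3144
4. ⊥bis P3·P2 via (17.07,39.525): [(0, 41.3266) (24, 38.7936) (24, 52) (0, 52)]  |A|=286.5578
5. ⊥bis P3·P4 via (11.685,25.36): [(0, 41.3266) (24, 38.7936) (24, 52) (0, 52)]  |A|=286.5578
6. ⊥bis P3·P5 via (14.835,37.035): [(0, 41.3266) (24, 38.7936) (24, 52) (0, 52)]  |A|=286.5578
7. canonical 4-gon: [(0, 41.3266) (24, 38.7936) (24, 52) (0, 52)]
8. shoelace: 286.5578

Area of P3's cell: 286.5578 (4 vertices)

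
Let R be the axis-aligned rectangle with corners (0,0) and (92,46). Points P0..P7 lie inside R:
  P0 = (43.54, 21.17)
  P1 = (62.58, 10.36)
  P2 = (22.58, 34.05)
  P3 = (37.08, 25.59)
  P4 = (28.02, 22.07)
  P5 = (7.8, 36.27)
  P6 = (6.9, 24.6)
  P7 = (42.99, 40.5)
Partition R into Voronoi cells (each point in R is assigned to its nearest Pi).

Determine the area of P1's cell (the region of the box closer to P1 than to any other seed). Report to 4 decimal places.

1. box [0,92]×[0,46]: [(0, 0) (92, 0) (92, 46) (0, 46)]
2. ⊥bis P1·P0 via (53.06,15.765): [(44.1094, 0) (92, 0) (92, 46) (70.226, 46)]  |A|=1602.2864
3. ⊥bis P1·P2 via (42.58,22.205): [(44.1094, 0) (92, 0) (92, 46) (70.226, 46)]  |A|=1602.2864
4. ⊥bis P1·P3 via (49.83,17.975): [(44.1094, 0) (92, 0) (92, 46) (70.226, 46)]  |A|=1602.2864
5. ⊥bis P1·P4 via (45.3,16.215): [(44.1094, 0) (92, 0) (92, 46) (70.226, 46)]  |A|=1602.2864
6. ⊥bis P1·P5 via (35.19,23.315): [(44.1094, 0) (92, 0) (92, 46) (70.226, 46)]  |A|=1602.2864
7. ⊥bis P1·P6 via (34.74,17.48): [(44.1094, 0) (92, 0) (92, 46) (70.226, 46)]  |A|=1602.2864
8. ⊥bis P1·P7 via (52.785,25.43): [(61.9173, 31.3657) (44.1094, 0) (92, 0) (92, 46) (84.4328, 46)]  |A|=1498.3334
9. canonical 5-gon: [(61.9173, 31.3657) (44.1094, 0) (92, 0) (92, 46) (84.4328, 46)]
10. shoelace: 1498.3334

Area of P1's cell: 1498.3334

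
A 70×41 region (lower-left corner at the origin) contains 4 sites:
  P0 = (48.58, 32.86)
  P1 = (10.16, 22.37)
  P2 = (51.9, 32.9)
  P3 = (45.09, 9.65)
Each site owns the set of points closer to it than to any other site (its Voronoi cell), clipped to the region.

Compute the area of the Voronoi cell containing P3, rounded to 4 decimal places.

1. box [0,70]×[0,41]: [(0, 0) (70, 0) (70, 41) (0, 41)]
2. ⊥bis P3·P0 via (46.835,21.255): [(0, 28.2974) (0, 0) (70, 0) (70, 17.7718)]  |A|=1612.4209
3. ⊥bis P3·P1 via (27.625,16.01): [(30.4331, 23.7213) (21.7948, 0) (70, 0) (70, 17.7718)]  |A|=923.3309
4. ⊥bis P3·P2 via (48.495,21.275): [(50.3865, 20.721) (30.4331, 23.7213) (21.7948, 0) (70, 0) (70, 14.9761)]  |A|=895.9146
5. canonical 5-gon: [(50.3865, 20.721) (30.4331, 23.7213) (21.7948, 0) (70, 0) (70, 14.9761)]
6. shoelace: 895.9146

Area of P3's cell: 895.9146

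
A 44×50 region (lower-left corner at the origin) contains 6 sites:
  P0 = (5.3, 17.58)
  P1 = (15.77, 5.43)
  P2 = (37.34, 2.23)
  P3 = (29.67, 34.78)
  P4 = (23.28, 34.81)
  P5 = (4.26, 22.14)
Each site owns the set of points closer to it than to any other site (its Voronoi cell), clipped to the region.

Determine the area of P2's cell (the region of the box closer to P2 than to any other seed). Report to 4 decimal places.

1. box [0,44]×[0,50]: [(0, 0) (44, 0) (44, 50) (0, 50)]
2. ⊥bis P2·P0 via (21.32,9.905): [(16.5746, 0) (44, 0) (44, 50) (40.5291, 50)]  |A|=772.4078
3. ⊥bis P2·P1 via (26.555,3.83): [(30.2087, 28.4584) (25.9868, 0) (44, 0) (44, 50) (40.5291, 50)]  |A|=638.4801
4. ⊥bis P2·P3 via (33.505,18.505): [(28.5592, 17.3396) (25.9868, 0) (44, 0) (44, 20.978)]  |A|=318.1293
5. ⊥bis P2·P4 via (30.31,18.52): [(28.5592, 17.3396) (25.9868, 0) (44, 0) (44, 20.978)]  |A|=318.1293
6. ⊥bis P2·P5 via (20.8,12.185): [(28.5592, 17.3396) (25.9868, 0) (44, 0) (44, 20.978)]  |A|=318.1293
7. canonical 4-gon: [(28.5592, 17.3396) (25.9868, 0) (44, 0) (44, 20.978)]
8. shoelace: 318.1293

Area of P2's cell: 318.1293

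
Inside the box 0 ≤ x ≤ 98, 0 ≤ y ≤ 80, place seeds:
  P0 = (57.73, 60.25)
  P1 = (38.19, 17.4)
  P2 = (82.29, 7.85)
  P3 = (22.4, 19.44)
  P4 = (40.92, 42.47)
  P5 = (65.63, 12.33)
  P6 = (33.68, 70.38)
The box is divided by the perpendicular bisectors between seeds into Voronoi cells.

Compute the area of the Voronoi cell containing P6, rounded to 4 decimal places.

1. box [0,98]×[0,80]: [(0, 0) (98, 0) (98, 80) (0, 80)]
2. ⊥bis P6·P0 via (45.705,65.315): [(0, 0) (18.1939, 0) (51.8904, 80) (0, 80)]  |A|=2803.374
3. ⊥bis P6·P1 via (35.935,43.89): [(0, 40.831) (36.7084, 43.9558) (51.8904, 80) (0, 80)]  |A|=1654.0891
4. ⊥bis P6·P2 via (57.985,39.115): [(0, 40.831) (36.7084, 43.9558) (51.8904, 80) (0, 80)]  |A|=1654.0891
5. ⊥bis P6·P3 via (28.04,44.91): [(0, 51.1191) (33.5595, 43.6878) (36.7084, 43.9558) (51.8904, 80) (0, 80)]  |A|=1481.4572
6. ⊥bis P6·P4 via (37.3,56.425): [(0, 51.1191) (9.088, 49.1067) (42.5322, 57.7823) (51.8904, 80) (0, 80)]  |A|=1263.7016
7. ⊥bis P6·P5 via (49.655,41.355): [(0, 51.1191) (9.088, 49.1067) (42.5322, 57.7823) (51.8904, 80) (0, 80)]  |A|=1263.7016
8. canonical 5-gon: [(0, 51.1191) (9.088, 49.1067) (42.5322, 57.7823) (51.8904, 80) (0, 80)]
9. shoelace: 1263.7016

Area of P6's cell: 1263.7016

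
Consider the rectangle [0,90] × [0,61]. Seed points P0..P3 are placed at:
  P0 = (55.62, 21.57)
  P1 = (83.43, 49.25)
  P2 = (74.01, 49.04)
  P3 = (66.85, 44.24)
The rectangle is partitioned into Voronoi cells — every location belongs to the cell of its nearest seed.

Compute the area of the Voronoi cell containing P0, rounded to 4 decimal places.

Area of P0's cell: 3665.8961

1. box [0,90]×[0,61]: [(0, 0) (90, 0) (90, 61) (0, 61)]
2. ⊥bis P0·P1 via (69.525,35.41): [(0, 0) (90, 0) (90, 14.8388) (44.0546, 61) (0, 61)]  |A|=4429.554
3. ⊥bis P0·P2 via (64.815,35.305): [(0, 0) (90, 0) (90, 14.8388) (79.2439, 25.6455) (26.4332, 61) (0, 61)]  |A|=4118.0552
4. ⊥bis P0·P3 via (61.235,32.905): [(0, 0) (90, 0) (90, 14.8388) (82.506, 22.368) (4.5196, 61) (0, 61)]  |A|=3665.8961
5. canonical 6-gon: [(0, 0) (90, 0) (90, 14.8388) (82.506, 22.368) (4.5196, 61) (0, 61)]
6. shoelace: 3665.8961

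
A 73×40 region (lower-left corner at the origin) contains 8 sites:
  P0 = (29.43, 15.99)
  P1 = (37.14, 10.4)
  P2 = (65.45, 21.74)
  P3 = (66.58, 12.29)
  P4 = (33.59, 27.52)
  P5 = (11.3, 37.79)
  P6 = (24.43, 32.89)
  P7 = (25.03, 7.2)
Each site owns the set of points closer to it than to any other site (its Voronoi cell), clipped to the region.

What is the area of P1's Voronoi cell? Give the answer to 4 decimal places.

Area of P1's cell: 376.1322

1. box [0,73]×[0,40]: [(0, 0) (73, 0) (73, 40) (0, 40)]
2. ⊥bis P1·P0 via (33.285,13.195): [(23.7182, 0) (73, 0) (73, 40) (52.7195, 40)]  |A|=1391.2462
3. ⊥bis P1·P2 via (51.295,16.07): [(45.6276, 30.2185) (23.7182, 0) (57.7321, 0)]  |A|=513.9245
4. ⊥bis P1·P3 via (51.86,11.345): [(51.6066, 15.2921) (45.6276, 30.2185) (23.7182, 0) (52.5883, 0)]  |A|=474.5951
5. ⊥bis P1·P4 via (35.365,18.96): [(51.6066, 15.2921) (49.0045, 21.7883) (37.8364, 19.4725) (23.7182, 0) (52.5883, 0)]  |A|=423.6102
6. ⊥bis P1·P5 via (24.22,24.095): [(51.6066, 15.2921) (49.0045, 21.7883) (37.8364, 19.4725) (23.7182, 0) (52.5883, 0)]  |A|=423.6102
7. ⊥bis P1·P6 via (30.785,21.645): [(51.6066, 15.2921) (49.0045, 21.7883) (37.8364, 19.4725) (23.7182, 0) (52.5883, 0)]  |A|=423.6102
8. ⊥bis P1·P7 via (31.085,8.8): [(51.6066, 15.2921) (49.0045, 21.7883) (37.8364, 19.4725) (30.8215, 9.7972) (33.4104, 0) (52.5883, 0)]  |A|=376.1322
9. canonical 6-gon: [(51.6066, 15.2921) (49.0045, 21.7883) (37.8364, 19.4725) (30.8215, 9.7972) (33.4104, 0) (52.5883, 0)]
10. shoelace: 376.1322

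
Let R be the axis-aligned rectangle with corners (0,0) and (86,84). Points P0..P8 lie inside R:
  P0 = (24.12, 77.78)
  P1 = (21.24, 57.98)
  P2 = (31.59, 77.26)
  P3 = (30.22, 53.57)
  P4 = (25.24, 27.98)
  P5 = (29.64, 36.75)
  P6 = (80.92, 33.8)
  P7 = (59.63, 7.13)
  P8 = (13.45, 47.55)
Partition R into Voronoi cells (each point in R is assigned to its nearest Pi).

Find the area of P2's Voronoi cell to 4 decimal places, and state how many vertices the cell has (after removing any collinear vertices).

1. box [0,86]×[0,84]: [(0, 0) (86, 0) (86, 84) (0, 84)]
2. ⊥bis P2·P0 via (27.855,77.52): [(22.4587, 0) (86, 0) (86, 84) (28.3061, 84)]  |A|=5091.8793
3. ⊥bis P2·P1 via (26.415,67.62): [(27.1388, 67.2314) (86, 35.6332) (86, 84) (28.3061, 84)]  |A|=1907.1846
4. ⊥bis P2·P3 via (30.905,65.415): [(27.1388, 67.2314) (30.4763, 65.4398) (86, 62.2288) (86, 84) (28.3061, 84)]  |A|=1168.8415
5. ⊥bis P2·P4 via (28.415,52.62): [(27.1388, 67.2314) (30.4763, 65.4398) (86, 62.2288) (86, 84) (28.3061, 84)]  |A|=1168.8415
6. ⊥bis P2·P5 via (30.615,57.005): [(27.1388, 67.2314) (30.4763, 65.4398) (86, 62.2288) (86, 84) (28.3061, 84)]  |A|=1168.8415
7. ⊥bis P2·P6 via (56.255,55.53): [(27.1388, 67.2314) (30.4763, 65.4398) (63.3126, 63.5409) (81.3372, 84) (28.3061, 84)]  |A|=874.1779
8. ⊥bis P2·P7 via (45.61,42.195): [(27.1388, 67.2314) (30.4763, 65.4398) (63.3126, 63.5409) (81.3372, 84) (28.3061, 84)]  |A|=874.1779
9. ⊥bis P2·P8 via (22.52,62.405): [(27.1388, 67.2314) (30.4763, 65.4398) (63.3126, 63.5409) (81.3372, 84) (28.3061, 84)]  |A|=874.1779
10. canonical 5-gon: [(27.1388, 67.2314) (30.4763, 65.4398) (63.3126, 63.5409) (81.3372, 84) (28.3061, 84)]
11. shoelace: 874.1779

Area of P2's cell: 874.1779 (5 vertices)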